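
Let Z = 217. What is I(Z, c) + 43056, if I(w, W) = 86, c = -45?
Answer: 43142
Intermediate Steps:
I(Z, c) + 43056 = 86 + 43056 = 43142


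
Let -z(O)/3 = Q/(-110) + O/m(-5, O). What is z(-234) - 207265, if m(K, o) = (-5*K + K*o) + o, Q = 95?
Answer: -4381926409/21142 ≈ -2.0726e+5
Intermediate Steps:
m(K, o) = o - 5*K + K*o
z(O) = 57/22 - 3*O/(25 - 4*O) (z(O) = -3*(95/(-110) + O/(O - 5*(-5) - 5*O)) = -3*(95*(-1/110) + O/(O + 25 - 5*O)) = -3*(-19/22 + O/(25 - 4*O)) = 57/22 - 3*O/(25 - 4*O))
z(-234) - 207265 = 3*(-475 + 98*(-234))/(22*(-25 + 4*(-234))) - 207265 = 3*(-475 - 22932)/(22*(-25 - 936)) - 207265 = (3/22)*(-23407)/(-961) - 207265 = (3/22)*(-1/961)*(-23407) - 207265 = 70221/21142 - 207265 = -4381926409/21142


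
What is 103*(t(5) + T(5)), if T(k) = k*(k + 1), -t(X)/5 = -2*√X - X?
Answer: 5665 + 1030*√5 ≈ 7968.1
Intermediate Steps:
t(X) = 5*X + 10*√X (t(X) = -5*(-2*√X - X) = -5*(-X - 2*√X) = 5*X + 10*√X)
T(k) = k*(1 + k)
103*(t(5) + T(5)) = 103*((5*5 + 10*√5) + 5*(1 + 5)) = 103*((25 + 10*√5) + 5*6) = 103*((25 + 10*√5) + 30) = 103*(55 + 10*√5) = 5665 + 1030*√5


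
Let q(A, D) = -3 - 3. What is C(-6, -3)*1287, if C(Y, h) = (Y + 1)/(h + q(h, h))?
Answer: 715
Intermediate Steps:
q(A, D) = -6
C(Y, h) = (1 + Y)/(-6 + h) (C(Y, h) = (Y + 1)/(h - 6) = (1 + Y)/(-6 + h))
C(-6, -3)*1287 = ((1 - 6)/(-6 - 3))*1287 = (-5/(-9))*1287 = -1/9*(-5)*1287 = (5/9)*1287 = 715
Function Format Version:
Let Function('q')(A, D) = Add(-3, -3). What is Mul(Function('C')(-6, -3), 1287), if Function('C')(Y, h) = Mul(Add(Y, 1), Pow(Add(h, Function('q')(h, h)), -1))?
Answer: 715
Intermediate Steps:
Function('q')(A, D) = -6
Function('C')(Y, h) = Mul(Pow(Add(-6, h), -1), Add(1, Y)) (Function('C')(Y, h) = Mul(Add(Y, 1), Pow(Add(h, -6), -1)) = Mul(Add(1, Y), Pow(Add(-6, h), -1)) = Mul(Pow(Add(-6, h), -1), Add(1, Y)))
Mul(Function('C')(-6, -3), 1287) = Mul(Mul(Pow(Add(-6, -3), -1), Add(1, -6)), 1287) = Mul(Mul(Pow(-9, -1), -5), 1287) = Mul(Mul(Rational(-1, 9), -5), 1287) = Mul(Rational(5, 9), 1287) = 715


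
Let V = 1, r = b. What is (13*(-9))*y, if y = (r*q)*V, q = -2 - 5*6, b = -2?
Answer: -7488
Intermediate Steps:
r = -2
q = -32 (q = -2 - 30 = -32)
y = 64 (y = -2*(-32)*1 = 64*1 = 64)
(13*(-9))*y = (13*(-9))*64 = -117*64 = -7488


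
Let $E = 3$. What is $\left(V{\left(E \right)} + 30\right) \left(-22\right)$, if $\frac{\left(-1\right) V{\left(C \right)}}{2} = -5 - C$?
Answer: $-1012$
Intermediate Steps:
$V{\left(C \right)} = 10 + 2 C$ ($V{\left(C \right)} = - 2 \left(-5 - C\right) = 10 + 2 C$)
$\left(V{\left(E \right)} + 30\right) \left(-22\right) = \left(\left(10 + 2 \cdot 3\right) + 30\right) \left(-22\right) = \left(\left(10 + 6\right) + 30\right) \left(-22\right) = \left(16 + 30\right) \left(-22\right) = 46 \left(-22\right) = -1012$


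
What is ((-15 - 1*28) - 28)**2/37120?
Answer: 5041/37120 ≈ 0.13580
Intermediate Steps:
((-15 - 1*28) - 28)**2/37120 = ((-15 - 28) - 28)**2*(1/37120) = (-43 - 28)**2*(1/37120) = (-71)**2*(1/37120) = 5041*(1/37120) = 5041/37120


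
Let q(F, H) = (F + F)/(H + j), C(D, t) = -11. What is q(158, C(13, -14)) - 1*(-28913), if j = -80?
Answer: 2630767/91 ≈ 28910.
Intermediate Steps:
q(F, H) = 2*F/(-80 + H) (q(F, H) = (F + F)/(H - 80) = (2*F)/(-80 + H) = 2*F/(-80 + H))
q(158, C(13, -14)) - 1*(-28913) = 2*158/(-80 - 11) - 1*(-28913) = 2*158/(-91) + 28913 = 2*158*(-1/91) + 28913 = -316/91 + 28913 = 2630767/91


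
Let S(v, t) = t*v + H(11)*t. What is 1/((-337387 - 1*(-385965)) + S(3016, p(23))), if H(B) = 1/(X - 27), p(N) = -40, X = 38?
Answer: -11/792722 ≈ -1.3876e-5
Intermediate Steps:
H(B) = 1/11 (H(B) = 1/(38 - 27) = 1/11)
S(v, t) = t/11 + t*v (S(v, t) = t*v + t/11 = t/11 + t*v)
1/((-337387 - 1*(-385965)) + S(3016, p(23))) = 1/((-337387 - 1*(-385965)) - 40*(1/11 + 3016)) = 1/((-337387 + 385965) - 40*33177/11) = 1/(48578 - 1327080/11) = 1/(-792722/11) = -11/792722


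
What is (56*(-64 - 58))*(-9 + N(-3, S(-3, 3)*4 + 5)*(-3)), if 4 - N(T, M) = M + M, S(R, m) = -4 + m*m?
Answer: -881328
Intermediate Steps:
S(R, m) = -4 + m**2
N(T, M) = 4 - 2*M (N(T, M) = 4 - (M + M) = 4 - 2*M)
(56*(-64 - 58))*(-9 + N(-3, S(-3, 3)*4 + 5)*(-3)) = (56*(-64 - 58))*(-9 + (4 - 2*((-4 + 3**2)*4 + 5))*(-3)) = (56*(-122))*(-9 + (4 - 2*((-4 + 9)*4 + 5))*(-3)) = -6832*(-9 + (4 - 2*(5*4 + 5))*(-3)) = -6832*(-9 + (4 - 2*(20 + 5))*(-3)) = -6832*(-9 + (4 - 2*25)*(-3)) = -6832*(-9 + (4 - 50)*(-3)) = -6832*(-9 - 46*(-3)) = -6832*(-9 + 138) = -6832*129 = -881328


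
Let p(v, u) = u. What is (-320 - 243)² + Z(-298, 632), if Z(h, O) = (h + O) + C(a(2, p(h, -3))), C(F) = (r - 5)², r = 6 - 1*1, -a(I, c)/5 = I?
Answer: 317303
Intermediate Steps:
a(I, c) = -5*I
r = 5 (r = 6 - 1 = 5)
C(F) = 0 (C(F) = (5 - 5)² = 0² = 0)
Z(h, O) = O + h (Z(h, O) = (h + O) + 0 = (O + h) + 0 = O + h)
(-320 - 243)² + Z(-298, 632) = (-320 - 243)² + (632 - 298) = (-563)² + 334 = 316969 + 334 = 317303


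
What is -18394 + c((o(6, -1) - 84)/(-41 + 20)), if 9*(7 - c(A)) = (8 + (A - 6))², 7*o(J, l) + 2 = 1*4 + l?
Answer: -3576698308/194481 ≈ -18391.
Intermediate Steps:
o(J, l) = 2/7 + l/7 (o(J, l) = -2/7 + (1*4 + l)/7 = -2/7 + (4 + l)/7 = -2/7 + (4/7 + l/7) = 2/7 + l/7)
c(A) = 7 - (2 + A)²/9 (c(A) = 7 - (8 + (A - 6))²/9 = 7 - (8 + (-6 + A))²/9 = 7 - (2 + A)²/9)
-18394 + c((o(6, -1) - 84)/(-41 + 20)) = -18394 + (7 - (2 + ((2/7 + (⅐)*(-1)) - 84)/(-41 + 20))²/9) = -18394 + (7 - (2 + ((2/7 - ⅐) - 84)/(-21))²/9) = -18394 + (7 - (2 + (⅐ - 84)*(-1/21))²/9) = -18394 + (7 - (2 - 587/7*(-1/21))²/9) = -18394 + (7 - (2 + 587/147)²/9) = -18394 + (7 - (881/147)²/9) = -18394 + (7 - ⅑*776161/21609) = -18394 + (7 - 776161/194481) = -18394 + 585206/194481 = -3576698308/194481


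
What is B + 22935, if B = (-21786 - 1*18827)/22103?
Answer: 506891692/22103 ≈ 22933.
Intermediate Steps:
B = -40613/22103 (B = (-21786 - 18827)*(1/22103) = -40613*1/22103 = -40613/22103 ≈ -1.8374)
B + 22935 = -40613/22103 + 22935 = 506891692/22103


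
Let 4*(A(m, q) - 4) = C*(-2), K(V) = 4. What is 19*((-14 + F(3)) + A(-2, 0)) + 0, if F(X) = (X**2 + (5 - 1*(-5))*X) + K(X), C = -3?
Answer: 1311/2 ≈ 655.50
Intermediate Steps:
A(m, q) = 11/2 (A(m, q) = 4 + (-3*(-2))/4 = 4 + (1/4)*6 = 4 + 3/2 = 11/2)
F(X) = 4 + X**2 + 10*X (F(X) = (X**2 + (5 - 1*(-5))*X) + 4 = (X**2 + (5 + 5)*X) + 4 = (X**2 + 10*X) + 4 = 4 + X**2 + 10*X)
19*((-14 + F(3)) + A(-2, 0)) + 0 = 19*((-14 + (4 + 3**2 + 10*3)) + 11/2) + 0 = 19*((-14 + (4 + 9 + 30)) + 11/2) + 0 = 19*((-14 + 43) + 11/2) + 0 = 19*(29 + 11/2) + 0 = 19*(69/2) + 0 = 1311/2 + 0 = 1311/2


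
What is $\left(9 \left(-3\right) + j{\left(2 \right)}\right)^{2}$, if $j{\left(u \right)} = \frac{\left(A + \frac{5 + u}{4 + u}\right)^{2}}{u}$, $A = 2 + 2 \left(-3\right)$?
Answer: $\frac{2739025}{5184} \approx 528.36$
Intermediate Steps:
$A = -4$ ($A = 2 - 6 = -4$)
$j{\left(u \right)} = \frac{\left(-4 + \frac{5 + u}{4 + u}\right)^{2}}{u}$
$\left(9 \left(-3\right) + j{\left(2 \right)}\right)^{2} = \left(9 \left(-3\right) + \frac{\left(11 + 3 \cdot 2\right)^{2}}{2 \left(4 + 2\right)^{2}}\right)^{2} = \left(-27 + \frac{\left(11 + 6\right)^{2}}{2 \cdot 36}\right)^{2} = \left(-27 + \frac{1}{2} \cdot \frac{1}{36} \cdot 17^{2}\right)^{2} = \left(-27 + \frac{1}{2} \cdot \frac{1}{36} \cdot 289\right)^{2} = \left(-27 + \frac{289}{72}\right)^{2} = \left(- \frac{1655}{72}\right)^{2} = \frac{2739025}{5184}$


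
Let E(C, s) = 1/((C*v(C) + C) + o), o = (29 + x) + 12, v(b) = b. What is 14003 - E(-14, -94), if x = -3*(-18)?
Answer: 3878830/277 ≈ 14003.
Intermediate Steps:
x = 54
o = 95 (o = (29 + 54) + 12 = 83 + 12 = 95)
E(C, s) = 1/(95 + C + C**2) (E(C, s) = 1/((C*C + C) + 95) = 1/((C**2 + C) + 95) = 1/((C + C**2) + 95) = 1/(95 + C + C**2))
14003 - E(-14, -94) = 14003 - 1/(95 - 14 + (-14)**2) = 14003 - 1/(95 - 14 + 196) = 14003 - 1/277 = 3878830/277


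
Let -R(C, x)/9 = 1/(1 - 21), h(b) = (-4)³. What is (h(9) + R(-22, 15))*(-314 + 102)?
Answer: 67363/5 ≈ 13473.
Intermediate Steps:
h(b) = -64
R(C, x) = 9/20 (R(C, x) = -9/(1 - 21) = -9/(-20) = -9*(-1/20) = 9/20)
(h(9) + R(-22, 15))*(-314 + 102) = (-64 + 9/20)*(-314 + 102) = -1271/20*(-212) = 67363/5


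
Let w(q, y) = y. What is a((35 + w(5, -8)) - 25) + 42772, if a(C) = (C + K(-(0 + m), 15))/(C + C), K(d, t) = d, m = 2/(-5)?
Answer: 213863/5 ≈ 42773.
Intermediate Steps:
m = -⅖ (m = 2*(-⅕) = -⅖ ≈ -0.40000)
a(C) = (⅖ + C)/(2*C) (a(C) = (C - (0 - ⅖))/(C + C) = (C - 1*(-⅖))/((2*C)) = (C + ⅖)*(1/(2*C)) = (⅖ + C)*(1/(2*C)) = (⅖ + C)/(2*C))
a((35 + w(5, -8)) - 25) + 42772 = (2 + 5*((35 - 8) - 25))/(10*((35 - 8) - 25)) + 42772 = (2 + 5*(27 - 25))/(10*(27 - 25)) + 42772 = (⅒)*(2 + 5*2)/2 + 42772 = (⅒)*(½)*(2 + 10) + 42772 = (⅒)*(½)*12 + 42772 = ⅗ + 42772 = 213863/5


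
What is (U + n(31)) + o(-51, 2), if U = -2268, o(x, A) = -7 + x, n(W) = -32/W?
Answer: -72138/31 ≈ -2327.0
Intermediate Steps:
(U + n(31)) + o(-51, 2) = (-2268 - 32/31) + (-7 - 51) = (-2268 - 32*1/31) - 58 = (-2268 - 32/31) - 58 = -70340/31 - 58 = -72138/31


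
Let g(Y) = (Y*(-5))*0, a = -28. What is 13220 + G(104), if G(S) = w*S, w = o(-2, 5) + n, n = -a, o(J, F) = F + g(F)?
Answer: 16652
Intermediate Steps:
g(Y) = 0 (g(Y) = -5*Y*0 = 0)
o(J, F) = F (o(J, F) = F + 0 = F)
n = 28 (n = -1*(-28) = 28)
w = 33 (w = 5 + 28 = 33)
G(S) = 33*S
13220 + G(104) = 13220 + 33*104 = 13220 + 3432 = 16652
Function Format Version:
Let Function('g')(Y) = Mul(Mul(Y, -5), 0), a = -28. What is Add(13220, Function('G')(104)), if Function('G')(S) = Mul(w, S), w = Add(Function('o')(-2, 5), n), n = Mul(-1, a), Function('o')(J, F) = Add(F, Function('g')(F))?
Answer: 16652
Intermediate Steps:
Function('g')(Y) = 0 (Function('g')(Y) = Mul(Mul(-5, Y), 0) = 0)
Function('o')(J, F) = F (Function('o')(J, F) = Add(F, 0) = F)
n = 28 (n = Mul(-1, -28) = 28)
w = 33 (w = Add(5, 28) = 33)
Function('G')(S) = Mul(33, S)
Add(13220, Function('G')(104)) = Add(13220, Mul(33, 104)) = Add(13220, 3432) = 16652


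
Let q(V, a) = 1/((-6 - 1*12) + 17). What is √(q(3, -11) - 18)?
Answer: I*√19 ≈ 4.3589*I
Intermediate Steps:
q(V, a) = -1 (q(V, a) = 1/((-6 - 12) + 17) = 1/(-18 + 17) = 1/(-1) = -1)
√(q(3, -11) - 18) = √(-1 - 18) = √(-19) = I*√19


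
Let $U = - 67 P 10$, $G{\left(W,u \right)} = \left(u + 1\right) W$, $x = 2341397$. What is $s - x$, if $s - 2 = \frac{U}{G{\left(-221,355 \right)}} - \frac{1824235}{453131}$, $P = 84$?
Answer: $- \frac{2981146477787350}{1273233377} \approx -2.3414 \cdot 10^{6}$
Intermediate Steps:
$G{\left(W,u \right)} = W \left(1 + u\right)$ ($G{\left(W,u \right)} = \left(1 + u\right) W = W \left(1 + u\right)$)
$U = -56280$ ($U = \left(-67\right) 84 \cdot 10 = \left(-5628\right) 10 = -56280$)
$s = - \frac{1668579681}{1273233377}$ ($s = 2 - \left(\frac{260605}{64733} + 56280 \left(- \frac{1}{221 \left(1 + 355\right)}\right)\right) = 2 - \left(\frac{260605}{64733} + \frac{56280}{\left(-221\right) 356}\right) = 2 - \left(\frac{260605}{64733} + \frac{56280}{-78676}\right) = 2 - \frac{4215046435}{1273233377} = - \frac{1668579681}{1273233377} \approx -1.3105$)
$s - x = - \frac{1668579681}{1273233377} - 2341397 = - \frac{2981146477787350}{1273233377}$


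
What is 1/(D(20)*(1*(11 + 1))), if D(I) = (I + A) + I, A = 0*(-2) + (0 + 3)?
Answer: 1/516 ≈ 0.0019380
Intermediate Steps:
A = 3 (A = 0 + 3 = 3)
D(I) = 3 + 2*I (D(I) = (I + 3) + I = (3 + I) + I = 3 + 2*I)
1/(D(20)*(1*(11 + 1))) = 1/((3 + 2*20)*(1*(11 + 1))) = 1/((3 + 40)*(1*12)) = 1/(43*12) = 1/516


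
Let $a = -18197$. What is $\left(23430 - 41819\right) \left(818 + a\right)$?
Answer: $319582431$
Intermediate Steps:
$\left(23430 - 41819\right) \left(818 + a\right) = \left(23430 - 41819\right) \left(818 - 18197\right) = \left(-18389\right) \left(-17379\right) = 319582431$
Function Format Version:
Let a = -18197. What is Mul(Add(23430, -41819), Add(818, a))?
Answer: 319582431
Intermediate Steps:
Mul(Add(23430, -41819), Add(818, a)) = Mul(Add(23430, -41819), Add(818, -18197)) = Mul(-18389, -17379) = 319582431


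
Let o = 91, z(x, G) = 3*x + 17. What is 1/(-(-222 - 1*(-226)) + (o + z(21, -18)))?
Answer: 1/167 ≈ 0.0059880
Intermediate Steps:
z(x, G) = 17 + 3*x
1/(-(-222 - 1*(-226)) + (o + z(21, -18))) = 1/(-(-222 - 1*(-226)) + (91 + (17 + 3*21))) = 1/(-(-222 + 226) + (91 + (17 + 63))) = 1/(-1*4 + (91 + 80)) = 1/(-4 + 171) = 1/167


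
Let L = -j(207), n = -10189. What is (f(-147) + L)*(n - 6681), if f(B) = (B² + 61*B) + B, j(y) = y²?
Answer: 512071980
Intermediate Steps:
f(B) = B² + 62*B
L = -42849 (L = -1*207² = -1*42849 = -42849)
(f(-147) + L)*(n - 6681) = (-147*(62 - 147) - 42849)*(-10189 - 6681) = (-147*(-85) - 42849)*(-16870) = (12495 - 42849)*(-16870) = -30354*(-16870) = 512071980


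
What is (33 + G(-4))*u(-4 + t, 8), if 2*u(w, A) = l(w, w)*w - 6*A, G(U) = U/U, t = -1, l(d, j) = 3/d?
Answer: -765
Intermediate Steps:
G(U) = 1
u(w, A) = 3/2 - 3*A (u(w, A) = ((3/w)*w - 6*A)/2 = (3 - 6*A)/2 = 3/2 - 3*A)
(33 + G(-4))*u(-4 + t, 8) = (33 + 1)*(3/2 - 3*8) = 34*(3/2 - 24) = 34*(-45/2) = -765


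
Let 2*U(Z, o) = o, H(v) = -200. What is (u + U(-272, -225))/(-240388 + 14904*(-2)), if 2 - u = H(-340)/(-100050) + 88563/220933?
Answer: 98057408783/238900241897736 ≈ 0.00041045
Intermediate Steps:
U(Z, o) = o/2
u = 706075571/442086933 (u = 2 - (-200/(-100050) + 88563/220933) = 2 - (-200*(-1/100050) + 88563*(1/220933)) = 2 - (4/2001 + 88563/220933) = 2 - 1*178098295/442086933 = 2 - 178098295/442086933 = 706075571/442086933 ≈ 1.5971)
(u + U(-272, -225))/(-240388 + 14904*(-2)) = (706075571/442086933 + (1/2)*(-225))/(-240388 + 14904*(-2)) = (706075571/442086933 - 225/2)/(-240388 - 29808) = -98057408783/884173866/(-270196) = -98057408783/884173866*(-1/270196) = 98057408783/238900241897736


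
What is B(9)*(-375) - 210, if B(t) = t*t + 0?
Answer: -30585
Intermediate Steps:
B(t) = t² (B(t) = t² + 0 = t²)
B(9)*(-375) - 210 = 9²*(-375) - 210 = 81*(-375) - 210 = -30375 - 210 = -30585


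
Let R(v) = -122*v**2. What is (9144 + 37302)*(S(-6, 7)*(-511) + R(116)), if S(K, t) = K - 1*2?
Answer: -76057368624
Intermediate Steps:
S(K, t) = -2 + K (S(K, t) = K - 2 = -2 + K)
(9144 + 37302)*(S(-6, 7)*(-511) + R(116)) = (9144 + 37302)*((-2 - 6)*(-511) - 122*116**2) = 46446*(-8*(-511) - 122*13456) = 46446*(4088 - 1641632) = 46446*(-1637544) = -76057368624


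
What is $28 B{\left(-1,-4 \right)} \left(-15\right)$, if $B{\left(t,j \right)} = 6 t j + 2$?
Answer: $-10920$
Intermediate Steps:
$B{\left(t,j \right)} = 2 + 6 j t$ ($B{\left(t,j \right)} = 6 j t + 2 = 2 + 6 j t$)
$28 B{\left(-1,-4 \right)} \left(-15\right) = 28 \left(2 + 6 \left(-4\right) \left(-1\right)\right) \left(-15\right) = 28 \left(2 + 24\right) \left(-15\right) = 28 \cdot 26 \left(-15\right) = 728 \left(-15\right) = -10920$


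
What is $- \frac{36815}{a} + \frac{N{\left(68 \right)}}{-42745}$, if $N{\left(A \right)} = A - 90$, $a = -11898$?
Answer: $\frac{1573918931}{508580010} \approx 3.0947$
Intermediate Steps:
$N{\left(A \right)} = -90 + A$ ($N{\left(A \right)} = A - 90 = -90 + A$)
$- \frac{36815}{a} + \frac{N{\left(68 \right)}}{-42745} = - \frac{36815}{-11898} + \frac{-90 + 68}{-42745} = \left(-36815\right) \left(- \frac{1}{11898}\right) - - \frac{22}{42745} = \frac{36815}{11898} + \frac{22}{42745} = \frac{1573918931}{508580010}$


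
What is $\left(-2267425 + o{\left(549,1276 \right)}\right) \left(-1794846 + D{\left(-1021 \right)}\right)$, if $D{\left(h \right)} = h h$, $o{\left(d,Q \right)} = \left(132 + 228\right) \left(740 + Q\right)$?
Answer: $1159956454325$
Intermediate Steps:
$o{\left(d,Q \right)} = 266400 + 360 Q$ ($o{\left(d,Q \right)} = 360 \left(740 + Q\right) = 266400 + 360 Q$)
$D{\left(h \right)} = h^{2}$
$\left(-2267425 + o{\left(549,1276 \right)}\right) \left(-1794846 + D{\left(-1021 \right)}\right) = \left(-2267425 + \left(266400 + 360 \cdot 1276\right)\right) \left(-1794846 + \left(-1021\right)^{2}\right) = \left(-2267425 + \left(266400 + 459360\right)\right) \left(-1794846 + 1042441\right) = \left(-2267425 + 725760\right) \left(-752405\right) = \left(-1541665\right) \left(-752405\right) = 1159956454325$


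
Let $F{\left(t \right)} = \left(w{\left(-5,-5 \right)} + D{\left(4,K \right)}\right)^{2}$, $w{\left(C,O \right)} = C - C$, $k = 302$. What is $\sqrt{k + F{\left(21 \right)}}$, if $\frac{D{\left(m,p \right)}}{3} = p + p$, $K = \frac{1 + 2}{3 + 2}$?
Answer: $\frac{\sqrt{7874}}{5} \approx 17.747$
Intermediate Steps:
$K = \frac{3}{5} \approx 0.6$
$D{\left(m,p \right)} = 6 p$ ($D{\left(m,p \right)} = 3 \left(p + p\right) = 3 \cdot 2 p = 6 p$)
$w{\left(C,O \right)} = 0$
$F{\left(t \right)} = \frac{324}{25}$ ($F{\left(t \right)} = \left(0 + 6 \cdot \frac{3}{5}\right)^{2} = \left(0 + \frac{18}{5}\right)^{2} = \left(\frac{18}{5}\right)^{2} = \frac{324}{25}$)
$\sqrt{k + F{\left(21 \right)}} = \sqrt{302 + \frac{324}{25}} = \sqrt{\frac{7874}{25}} = \frac{\sqrt{7874}}{5}$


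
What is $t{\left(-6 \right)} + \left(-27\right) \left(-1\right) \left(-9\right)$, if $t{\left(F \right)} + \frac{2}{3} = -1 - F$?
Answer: $- \frac{716}{3} \approx -238.67$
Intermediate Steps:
$t{\left(F \right)} = - \frac{5}{3} - F$ ($t{\left(F \right)} = - \frac{2}{3} - \left(1 + F\right) = - \frac{5}{3} - F$)
$t{\left(-6 \right)} + \left(-27\right) \left(-1\right) \left(-9\right) = \left(- \frac{5}{3} - -6\right) + \left(-27\right) \left(-1\right) \left(-9\right) = \left(- \frac{5}{3} + 6\right) + 27 \left(-9\right) = \frac{13}{3} - 243 = - \frac{716}{3}$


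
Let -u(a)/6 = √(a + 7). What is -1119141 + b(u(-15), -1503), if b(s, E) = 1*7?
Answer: -1119134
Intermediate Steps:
u(a) = -6*√(7 + a) (u(a) = -6*√(a + 7) = -6*√(7 + a))
b(s, E) = 7
-1119141 + b(u(-15), -1503) = -1119141 + 7 = -1119134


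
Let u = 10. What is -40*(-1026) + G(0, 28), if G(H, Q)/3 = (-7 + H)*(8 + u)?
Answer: 40662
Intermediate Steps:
G(H, Q) = -378 + 54*H (G(H, Q) = 3*((-7 + H)*(8 + 10)) = 3*((-7 + H)*18) = 3*(-126 + 18*H) = -378 + 54*H)
-40*(-1026) + G(0, 28) = -40*(-1026) + (-378 + 54*0) = 41040 + (-378 + 0) = 41040 - 378 = 40662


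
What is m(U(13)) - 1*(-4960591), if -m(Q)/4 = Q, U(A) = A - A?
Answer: 4960591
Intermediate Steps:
U(A) = 0
m(Q) = -4*Q
m(U(13)) - 1*(-4960591) = -4*0 - 1*(-4960591) = 0 + 4960591 = 4960591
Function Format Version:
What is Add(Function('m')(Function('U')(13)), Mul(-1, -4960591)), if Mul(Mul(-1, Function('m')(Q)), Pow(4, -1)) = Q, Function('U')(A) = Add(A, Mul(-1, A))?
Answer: 4960591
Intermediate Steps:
Function('U')(A) = 0
Function('m')(Q) = Mul(-4, Q)
Add(Function('m')(Function('U')(13)), Mul(-1, -4960591)) = Add(Mul(-4, 0), Mul(-1, -4960591)) = Add(0, 4960591) = 4960591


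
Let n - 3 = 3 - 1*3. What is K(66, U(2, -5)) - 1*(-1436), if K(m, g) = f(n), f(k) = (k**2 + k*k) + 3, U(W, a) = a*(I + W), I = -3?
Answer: 1457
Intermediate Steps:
U(W, a) = a*(-3 + W)
n = 3 (n = 3 + (3 - 1*3) = 3 + (3 - 3) = 3 + 0 = 3)
f(k) = 3 + 2*k**2 (f(k) = (k**2 + k**2) + 3 = 2*k**2 + 3 = 3 + 2*k**2)
K(m, g) = 21 (K(m, g) = 3 + 2*3**2 = 3 + 2*9 = 3 + 18 = 21)
K(66, U(2, -5)) - 1*(-1436) = 21 - 1*(-1436) = 21 + 1436 = 1457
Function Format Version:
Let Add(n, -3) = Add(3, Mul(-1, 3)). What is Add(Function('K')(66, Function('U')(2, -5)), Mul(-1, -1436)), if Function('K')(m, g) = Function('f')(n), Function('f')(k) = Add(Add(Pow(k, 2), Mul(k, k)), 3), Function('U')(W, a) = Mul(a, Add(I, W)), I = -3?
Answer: 1457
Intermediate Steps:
Function('U')(W, a) = Mul(a, Add(-3, W))
n = 3 (n = Add(3, Add(3, Mul(-1, 3))) = Add(3, Add(3, -3)) = Add(3, 0) = 3)
Function('f')(k) = Add(3, Mul(2, Pow(k, 2))) (Function('f')(k) = Add(Add(Pow(k, 2), Pow(k, 2)), 3) = Add(Mul(2, Pow(k, 2)), 3) = Add(3, Mul(2, Pow(k, 2))))
Function('K')(m, g) = 21 (Function('K')(m, g) = Add(3, Mul(2, Pow(3, 2))) = Add(3, Mul(2, 9)) = Add(3, 18) = 21)
Add(Function('K')(66, Function('U')(2, -5)), Mul(-1, -1436)) = Add(21, Mul(-1, -1436)) = Add(21, 1436) = 1457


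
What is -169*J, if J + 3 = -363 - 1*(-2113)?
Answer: -295243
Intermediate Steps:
J = 1747 (J = -3 + (-363 - 1*(-2113)) = -3 + (-363 + 2113) = -3 + 1750 = 1747)
-169*J = -169*1747 = -295243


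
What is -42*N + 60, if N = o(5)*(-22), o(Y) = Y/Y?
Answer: 984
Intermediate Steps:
o(Y) = 1
N = -22 (N = 1*(-22) = -22)
-42*N + 60 = -42*(-22) + 60 = 924 + 60 = 984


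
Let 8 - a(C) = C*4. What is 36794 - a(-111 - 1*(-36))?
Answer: 36486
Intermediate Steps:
a(C) = 8 - 4*C (a(C) = 8 - C*4 = 8 - 4*C)
36794 - a(-111 - 1*(-36)) = 36794 - (8 - 4*(-111 - 1*(-36))) = 36794 - (8 - 4*(-111 + 36)) = 36794 - (8 - 4*(-75)) = 36794 - (8 + 300) = 36794 - 1*308 = 36794 - 308 = 36486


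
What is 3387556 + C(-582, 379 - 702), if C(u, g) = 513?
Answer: 3388069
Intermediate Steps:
3387556 + C(-582, 379 - 702) = 3387556 + 513 = 3388069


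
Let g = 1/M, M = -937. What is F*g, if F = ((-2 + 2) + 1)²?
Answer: -1/937 ≈ -0.0010672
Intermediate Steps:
g = -1/937 (g = 1/(-937) = -1/937 ≈ -0.0010672)
F = 1 (F = (0 + 1)² = 1² = 1)
F*g = 1*(-1/937) = -1/937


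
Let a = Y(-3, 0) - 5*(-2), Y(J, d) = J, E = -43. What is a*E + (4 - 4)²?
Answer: -301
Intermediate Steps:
a = 7 (a = -3 - 5*(-2) = -3 + 10 = 7)
a*E + (4 - 4)² = 7*(-43) + (4 - 4)² = -301 + 0² = -301 + 0 = -301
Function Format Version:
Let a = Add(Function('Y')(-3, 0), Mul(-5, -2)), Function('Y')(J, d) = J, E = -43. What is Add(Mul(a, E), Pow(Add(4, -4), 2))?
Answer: -301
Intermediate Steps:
a = 7 (a = Add(-3, Mul(-5, -2)) = Add(-3, 10) = 7)
Add(Mul(a, E), Pow(Add(4, -4), 2)) = Add(Mul(7, -43), Pow(Add(4, -4), 2)) = Add(-301, Pow(0, 2)) = Add(-301, 0) = -301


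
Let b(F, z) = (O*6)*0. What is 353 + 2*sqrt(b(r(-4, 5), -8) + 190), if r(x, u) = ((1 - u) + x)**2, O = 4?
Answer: 353 + 2*sqrt(190) ≈ 380.57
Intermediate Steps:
r(x, u) = (1 + x - u)**2
b(F, z) = 0 (b(F, z) = (4*6)*0 = 24*0 = 0)
353 + 2*sqrt(b(r(-4, 5), -8) + 190) = 353 + 2*sqrt(0 + 190) = 353 + 2*sqrt(190)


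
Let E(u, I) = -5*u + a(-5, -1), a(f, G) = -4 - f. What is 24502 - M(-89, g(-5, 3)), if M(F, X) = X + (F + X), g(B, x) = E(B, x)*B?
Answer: 24851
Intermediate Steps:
E(u, I) = 1 - 5*u (E(u, I) = -5*u + (-4 - 1*(-5)) = -5*u + (-4 + 5) = -5*u + 1 = 1 - 5*u)
g(B, x) = B*(1 - 5*B) (g(B, x) = (1 - 5*B)*B = B*(1 - 5*B))
M(F, X) = F + 2*X
24502 - M(-89, g(-5, 3)) = 24502 - (-89 + 2*(-5*(1 - 5*(-5)))) = 24502 - (-89 + 2*(-5*(1 + 25))) = 24502 - (-89 + 2*(-5*26)) = 24502 - (-89 + 2*(-130)) = 24502 - (-89 - 260) = 24502 - 1*(-349) = 24502 + 349 = 24851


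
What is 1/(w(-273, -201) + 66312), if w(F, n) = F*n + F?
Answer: 1/120912 ≈ 8.2705e-6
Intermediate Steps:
w(F, n) = F + F*n
1/(w(-273, -201) + 66312) = 1/(-273*(1 - 201) + 66312) = 1/(-273*(-200) + 66312) = 1/(54600 + 66312) = 1/120912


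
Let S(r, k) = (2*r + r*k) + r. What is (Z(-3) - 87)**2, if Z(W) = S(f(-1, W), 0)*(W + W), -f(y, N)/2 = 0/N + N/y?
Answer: 441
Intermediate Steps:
f(y, N) = -2*N/y (f(y, N) = -2*(0/N + N/y) = -2*(0 + N/y) = -2*N/y)
S(r, k) = 3*r + k*r (S(r, k) = (2*r + k*r) + r = 3*r + k*r)
Z(W) = 12*W**2 (Z(W) = ((-2*W/(-1))*(3 + 0))*(W + W) = (-2*W*(-1)*3)*(2*W) = ((2*W)*3)*(2*W) = (6*W)*(2*W) = 12*W**2)
(Z(-3) - 87)**2 = (12*(-3)**2 - 87)**2 = (12*9 - 87)**2 = (108 - 87)**2 = 21**2 = 441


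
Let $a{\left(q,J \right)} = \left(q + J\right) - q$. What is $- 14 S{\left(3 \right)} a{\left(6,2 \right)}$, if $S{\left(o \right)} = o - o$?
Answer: $0$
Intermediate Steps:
$S{\left(o \right)} = 0$
$a{\left(q,J \right)} = J$ ($a{\left(q,J \right)} = \left(J + q\right) - q = J$)
$- 14 S{\left(3 \right)} a{\left(6,2 \right)} = \left(-14\right) 0 \cdot 2 = 0 \cdot 2 = 0$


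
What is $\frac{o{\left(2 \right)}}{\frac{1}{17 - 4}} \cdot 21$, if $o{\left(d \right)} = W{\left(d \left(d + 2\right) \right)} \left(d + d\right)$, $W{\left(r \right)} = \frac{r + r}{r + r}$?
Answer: $1092$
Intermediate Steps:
$W{\left(r \right)} = 1$ ($W{\left(r \right)} = \frac{2 r}{2 r} = 2 r \frac{1}{2 r} = 1$)
$o{\left(d \right)} = 2 d$ ($o{\left(d \right)} = 1 \left(d + d\right) = 1 \cdot 2 d = 2 d$)
$\frac{o{\left(2 \right)}}{\frac{1}{17 - 4}} \cdot 21 = \frac{2 \cdot 2}{\frac{1}{17 - 4}} \cdot 21 = \frac{1}{\frac{1}{13}} \cdot 4 \cdot 21 = 13 \cdot 4 \cdot 21 = 52 \cdot 21 = 1092$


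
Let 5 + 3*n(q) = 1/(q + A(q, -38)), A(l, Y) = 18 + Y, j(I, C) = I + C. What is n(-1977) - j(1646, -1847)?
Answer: 1194205/5991 ≈ 199.33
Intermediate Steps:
j(I, C) = C + I
n(q) = -5/3 + 1/(3*(-20 + q)) (n(q) = -5/3 + 1/(3*(q + (18 - 38))) = -5/3 + 1/(3*(q - 20)) = -5/3 + 1/(3*(-20 + q)))
n(-1977) - j(1646, -1847) = (101 - 5*(-1977))/(3*(-20 - 1977)) - (-1847 + 1646) = (⅓)*(101 + 9885)/(-1997) - 1*(-201) = (⅓)*(-1/1997)*9986 + 201 = -9986/5991 + 201 = 1194205/5991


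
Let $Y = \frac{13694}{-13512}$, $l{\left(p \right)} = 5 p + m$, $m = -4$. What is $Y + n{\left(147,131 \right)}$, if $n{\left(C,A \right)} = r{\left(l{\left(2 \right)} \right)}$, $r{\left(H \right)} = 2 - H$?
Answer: $- \frac{33871}{6756} \approx -5.0135$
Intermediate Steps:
$l{\left(p \right)} = -4 + 5 p$ ($l{\left(p \right)} = 5 p - 4 = -4 + 5 p$)
$n{\left(C,A \right)} = -4$ ($n{\left(C,A \right)} = 2 - \left(-4 + 5 \cdot 2\right) = 2 - \left(-4 + 10\right) = 2 - 6 = -4$)
$Y = - \frac{6847}{6756}$ ($Y = 13694 \left(- \frac{1}{13512}\right) = - \frac{6847}{6756} \approx -1.0135$)
$Y + n{\left(147,131 \right)} = - \frac{6847}{6756} - 4 = - \frac{33871}{6756}$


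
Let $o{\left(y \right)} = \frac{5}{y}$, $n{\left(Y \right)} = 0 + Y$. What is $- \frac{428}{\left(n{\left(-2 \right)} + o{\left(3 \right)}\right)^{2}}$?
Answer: $-3852$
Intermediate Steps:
$n{\left(Y \right)} = Y$
$- \frac{428}{\left(n{\left(-2 \right)} + o{\left(3 \right)}\right)^{2}} = - \frac{428}{\left(-2 + \frac{5}{3}\right)^{2}} = - \frac{428}{\left(- \frac{1}{3}\right)^{2}} = - 428 \frac{1}{\frac{1}{9}} = \left(-428\right) 9 = -3852$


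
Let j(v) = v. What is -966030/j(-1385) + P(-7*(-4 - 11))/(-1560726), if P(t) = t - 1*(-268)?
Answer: 301541524235/432321102 ≈ 697.49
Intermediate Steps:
P(t) = 268 + t (P(t) = t + 268 = 268 + t)
-966030/j(-1385) + P(-7*(-4 - 11))/(-1560726) = -966030/(-1385) + (268 - 7*(-4 - 11))/(-1560726) = -966030*(-1/1385) + (268 - 7*(-15))*(-1/1560726) = 193206/277 + (268 + 105)*(-1/1560726) = 193206/277 + 373*(-1/1560726) = 193206/277 - 373/1560726 = 301541524235/432321102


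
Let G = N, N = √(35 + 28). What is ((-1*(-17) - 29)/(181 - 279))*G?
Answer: 18*√7/49 ≈ 0.97191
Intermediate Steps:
N = 3*√7 (N = √63 = 3*√7 ≈ 7.9373)
G = 3*√7 ≈ 7.9373
((-1*(-17) - 29)/(181 - 279))*G = ((-1*(-17) - 29)/(181 - 279))*(3*√7) = ((17 - 29)/(-98))*(3*√7) = (-12*(-1/98))*(3*√7) = 6*(3*√7)/49 = 18*√7/49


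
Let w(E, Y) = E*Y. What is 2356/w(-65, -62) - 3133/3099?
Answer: -85883/201435 ≈ -0.42636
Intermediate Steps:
2356/w(-65, -62) - 3133/3099 = 2356/((-65*(-62))) - 3133/3099 = 2356/4030 - 3133*1/3099 = 2356*(1/4030) - 3133/3099 = 38/65 - 3133/3099 = -85883/201435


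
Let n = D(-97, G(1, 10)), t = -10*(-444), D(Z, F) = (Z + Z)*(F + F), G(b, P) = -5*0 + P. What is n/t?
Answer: -97/111 ≈ -0.87387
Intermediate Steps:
G(b, P) = P (G(b, P) = 0 + P = P)
D(Z, F) = 4*F*Z (D(Z, F) = (2*Z)*(2*F) = 4*F*Z)
t = 4440
n = -3880 (n = 4*10*(-97) = -3880)
n/t = -3880/4440 = -3880*1/4440 = -97/111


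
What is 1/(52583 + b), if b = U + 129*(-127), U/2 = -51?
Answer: 1/36098 ≈ 2.7702e-5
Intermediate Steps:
U = -102 (U = 2*(-51) = -102)
b = -16485 (b = -102 + 129*(-127) = -102 - 16383 = -16485)
1/(52583 + b) = 1/(52583 - 16485) = 1/36098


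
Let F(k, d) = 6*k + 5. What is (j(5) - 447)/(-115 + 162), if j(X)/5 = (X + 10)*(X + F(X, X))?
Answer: 2553/47 ≈ 54.319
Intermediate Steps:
F(k, d) = 5 + 6*k
j(X) = 5*(5 + 7*X)*(10 + X) (j(X) = 5*((X + 10)*(X + (5 + 6*X))) = 5*((10 + X)*(5 + 7*X)) = 5*((5 + 7*X)*(10 + X)) = 5*(5 + 7*X)*(10 + X))
(j(5) - 447)/(-115 + 162) = ((250 + 35*5² + 375*5) - 447)/(-115 + 162) = ((250 + 35*25 + 1875) - 447)/47 = ((250 + 875 + 1875) - 447)*(1/47) = (3000 - 447)*(1/47) = 2553*(1/47) = 2553/47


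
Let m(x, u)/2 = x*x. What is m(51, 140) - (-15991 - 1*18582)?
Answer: 39775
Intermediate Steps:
m(x, u) = 2*x² (m(x, u) = 2*(x*x) = 2*x²)
m(51, 140) - (-15991 - 1*18582) = 2*51² - (-15991 - 1*18582) = 2*2601 - (-15991 - 18582) = 5202 - 1*(-34573) = 5202 + 34573 = 39775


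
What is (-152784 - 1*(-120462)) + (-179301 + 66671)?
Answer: -144952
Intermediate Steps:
(-152784 - 1*(-120462)) + (-179301 + 66671) = (-152784 + 120462) - 112630 = -32322 - 112630 = -144952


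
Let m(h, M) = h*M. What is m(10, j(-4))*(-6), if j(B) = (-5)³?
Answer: 7500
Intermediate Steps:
j(B) = -125
m(h, M) = M*h
m(10, j(-4))*(-6) = -125*10*(-6) = -1250*(-6) = 7500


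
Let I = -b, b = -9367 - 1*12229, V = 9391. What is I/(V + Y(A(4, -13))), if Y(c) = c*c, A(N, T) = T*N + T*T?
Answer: 5399/5770 ≈ 0.93570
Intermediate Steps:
A(N, T) = T**2 + N*T (A(N, T) = N*T + T**2 = T**2 + N*T)
b = -21596 (b = -9367 - 12229 = -21596)
I = 21596 (I = -1*(-21596) = 21596)
Y(c) = c**2
I/(V + Y(A(4, -13))) = 21596/(9391 + (-13*(4 - 13))**2) = 21596/(9391 + (-13*(-9))**2) = 21596/(9391 + 117**2) = 21596/(9391 + 13689) = 21596/23080 = 21596*(1/23080) = 5399/5770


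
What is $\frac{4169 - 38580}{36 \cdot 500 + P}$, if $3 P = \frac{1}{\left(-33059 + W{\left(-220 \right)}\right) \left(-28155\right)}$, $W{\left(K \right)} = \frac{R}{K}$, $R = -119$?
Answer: $- \frac{325211586990831}{170114456593388} \approx -1.9117$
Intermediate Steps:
$W{\left(K \right)} = - \frac{119}{K}$
$P = \frac{44}{122860440873}$ ($P = \frac{\frac{1}{-33059 - \frac{119}{-220}} \frac{1}{-28155}}{3} = \frac{\frac{1}{-33059 - - \frac{119}{220}} \left(- \frac{1}{28155}\right)}{3} = \frac{\frac{1}{-33059 + \frac{119}{220}} \left(- \frac{1}{28155}\right)}{3} = \frac{\frac{1}{- \frac{7272861}{220}} \left(- \frac{1}{28155}\right)}{3} = \frac{\left(- \frac{220}{7272861}\right) \left(- \frac{1}{28155}\right)}{3} = \frac{1}{3} \cdot \frac{44}{40953480291} = \frac{44}{122860440873} \approx 3.5813 \cdot 10^{-10}$)
$\frac{4169 - 38580}{36 \cdot 500 + P} = \frac{4169 - 38580}{36 \cdot 500 + \frac{44}{122860440873}} = - \frac{34411}{18000 + \frac{44}{122860440873}} = - \frac{34411}{\frac{2211487935714044}{122860440873}} = \left(-34411\right) \frac{122860440873}{2211487935714044} = - \frac{325211586990831}{170114456593388}$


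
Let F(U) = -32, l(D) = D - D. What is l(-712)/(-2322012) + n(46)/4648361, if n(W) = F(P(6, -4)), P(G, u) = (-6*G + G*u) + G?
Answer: -32/4648361 ≈ -6.8841e-6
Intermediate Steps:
P(G, u) = -5*G + G*u
l(D) = 0
n(W) = -32
l(-712)/(-2322012) + n(46)/4648361 = 0/(-2322012) - 32/4648361 = 0*(-1/2322012) - 32*1/4648361 = 0 - 32/4648361 = -32/4648361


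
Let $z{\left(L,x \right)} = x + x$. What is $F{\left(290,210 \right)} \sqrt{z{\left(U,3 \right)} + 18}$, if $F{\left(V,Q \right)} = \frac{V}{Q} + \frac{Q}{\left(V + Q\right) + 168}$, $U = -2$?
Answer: $\frac{11891 \sqrt{6}}{3507} \approx 8.3054$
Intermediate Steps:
$z{\left(L,x \right)} = 2 x$
$F{\left(V,Q \right)} = \frac{Q}{168 + Q + V} + \frac{V}{Q}$ ($F{\left(V,Q \right)} = \frac{V}{Q} + \frac{Q}{\left(Q + V\right) + 168} = \frac{V}{Q} + \frac{Q}{168 + Q + V} = \frac{Q}{168 + Q + V} + \frac{V}{Q}$)
$F{\left(290,210 \right)} \sqrt{z{\left(U,3 \right)} + 18} = \frac{210^{2} + 290^{2} + 168 \cdot 290 + 210 \cdot 290}{210 \left(168 + 210 + 290\right)} \sqrt{2 \cdot 3 + 18} = \frac{44100 + 84100 + 48720 + 60900}{210 \cdot 668} \sqrt{6 + 18} = \frac{1}{210} \cdot \frac{1}{668} \cdot 237820 \sqrt{24} = \frac{11891 \cdot 2 \sqrt{6}}{7014} = \frac{11891 \sqrt{6}}{3507}$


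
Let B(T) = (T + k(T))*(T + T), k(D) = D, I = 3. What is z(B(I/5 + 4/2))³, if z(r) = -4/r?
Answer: -15625/4826809 ≈ -0.0032371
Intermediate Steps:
B(T) = 4*T² (B(T) = (T + T)*(T + T) = (2*T)*(2*T) = 4*T²)
z(B(I/5 + 4/2))³ = (-4*1/(4*(3/5 + 4/2)²))³ = (-4*1/(4*(3*(⅕) + 4*(½))²))³ = (-4*1/(4*(⅗ + 2)²))³ = (-4/(4*(13/5)²))³ = (-4/(4*(169/25)))³ = (-4/676/25)³ = (-4*25/676)³ = (-25/169)³ = -15625/4826809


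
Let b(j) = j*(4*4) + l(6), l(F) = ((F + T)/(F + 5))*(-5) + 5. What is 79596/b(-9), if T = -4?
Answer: -32428/57 ≈ -568.91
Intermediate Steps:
l(F) = 5 - 5*(-4 + F)/(5 + F) (l(F) = ((F - 4)/(F + 5))*(-5) + 5 = ((-4 + F)/(5 + F))*(-5) + 5 = -5*(-4 + F)/(5 + F) + 5 = 5 - 5*(-4 + F)/(5 + F))
b(j) = 45/11 + 16*j (b(j) = j*(4*4) + 45/(5 + 6) = j*16 + 45/11 = 16*j + 45*(1/11) = 16*j + 45/11 = 45/11 + 16*j)
79596/b(-9) = 79596/(45/11 + 16*(-9)) = 79596/(45/11 - 144) = 79596/(-1539/11) = 79596*(-11/1539) = -32428/57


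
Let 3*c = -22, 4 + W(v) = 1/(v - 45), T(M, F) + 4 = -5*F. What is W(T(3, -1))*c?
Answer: 59/2 ≈ 29.500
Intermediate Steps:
T(M, F) = -4 - 5*F
W(v) = -4 + 1/(-45 + v) (W(v) = -4 + 1/(v - 45) = -4 + 1/(-45 + v))
c = -22/3 (c = (⅓)*(-22) = -22/3 ≈ -7.3333)
W(T(3, -1))*c = ((181 - 4*(-4 - 5*(-1)))/(-45 + (-4 - 5*(-1))))*(-22/3) = ((181 - 4*(-4 + 5))/(-45 + (-4 + 5)))*(-22/3) = ((181 - 4*1)/(-45 + 1))*(-22/3) = ((181 - 4)/(-44))*(-22/3) = -1/44*177*(-22/3) = -177/44*(-22/3) = 59/2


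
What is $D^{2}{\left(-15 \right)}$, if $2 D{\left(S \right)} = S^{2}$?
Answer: $\frac{50625}{4} \approx 12656.0$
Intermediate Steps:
$D{\left(S \right)} = \frac{S^{2}}{2}$
$D^{2}{\left(-15 \right)} = \left(\frac{\left(-15\right)^{2}}{2}\right)^{2} = \left(\frac{1}{2} \cdot 225\right)^{2} = \left(\frac{225}{2}\right)^{2} = \frac{50625}{4}$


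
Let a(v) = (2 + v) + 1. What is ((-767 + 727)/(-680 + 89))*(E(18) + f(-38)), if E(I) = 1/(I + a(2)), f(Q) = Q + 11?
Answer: -24800/13593 ≈ -1.8245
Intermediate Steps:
a(v) = 3 + v
f(Q) = 11 + Q
E(I) = 1/(5 + I) (E(I) = 1/(I + (3 + 2)) = 1/(I + 5) = 1/(5 + I))
((-767 + 727)/(-680 + 89))*(E(18) + f(-38)) = ((-767 + 727)/(-680 + 89))*(1/(5 + 18) + (11 - 38)) = (-40/(-591))*(1/23 - 27) = (-40*(-1/591))*(1/23 - 27) = (40/591)*(-620/23) = -24800/13593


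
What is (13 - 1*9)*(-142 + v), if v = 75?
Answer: -268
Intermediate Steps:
(13 - 1*9)*(-142 + v) = (13 - 1*9)*(-142 + 75) = (13 - 9)*(-67) = 4*(-67) = -268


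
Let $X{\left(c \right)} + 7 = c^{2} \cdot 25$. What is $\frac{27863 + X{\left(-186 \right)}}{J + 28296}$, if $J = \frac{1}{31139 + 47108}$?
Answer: $\frac{69855478732}{2214077113} \approx 31.551$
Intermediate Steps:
$X{\left(c \right)} = -7 + 25 c^{2}$ ($X{\left(c \right)} = -7 + c^{2} \cdot 25 = -7 + 25 c^{2}$)
$J = \frac{1}{78247} \approx 1.278 \cdot 10^{-5}$
$\frac{27863 + X{\left(-186 \right)}}{J + 28296} = \frac{27863 - \left(7 - 25 \left(-186\right)^{2}\right)}{\frac{1}{78247} + 28296} = \frac{27863 + \left(-7 + 25 \cdot 34596\right)}{\frac{2214077113}{78247}} = \left(27863 + \left(-7 + 864900\right)\right) \frac{78247}{2214077113} = \left(27863 + 864893\right) \frac{78247}{2214077113} = 892756 \cdot \frac{78247}{2214077113} = \frac{69855478732}{2214077113}$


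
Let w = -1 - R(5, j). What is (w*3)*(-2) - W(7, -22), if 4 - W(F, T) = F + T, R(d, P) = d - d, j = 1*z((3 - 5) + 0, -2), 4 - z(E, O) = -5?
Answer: -13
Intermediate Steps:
z(E, O) = 9 (z(E, O) = 4 - 1*(-5) = 4 + 5 = 9)
j = 9 (j = 1*9 = 9)
R(d, P) = 0
w = -1 (w = -1 - 1*0 = -1 + 0 = -1)
W(F, T) = 4 - F - T (W(F, T) = 4 - (F + T) = 4 + (-F - T) = 4 - F - T)
(w*3)*(-2) - W(7, -22) = -1*3*(-2) - (4 - 1*7 - 1*(-22)) = -3*(-2) - (4 - 7 + 22) = 6 - 1*19 = 6 - 19 = -13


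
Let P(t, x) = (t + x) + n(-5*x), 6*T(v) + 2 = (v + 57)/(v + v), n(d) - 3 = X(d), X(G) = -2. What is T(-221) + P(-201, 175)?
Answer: -5585/221 ≈ -25.271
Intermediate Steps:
n(d) = 1 (n(d) = 3 - 2 = 1)
T(v) = -⅓ + (57 + v)/(12*v) (T(v) = -⅓ + ((v + 57)/(v + v))/6 = -⅓ + ((57 + v)/((2*v)))/6 = -⅓ + ((57 + v)*(1/(2*v)))/6 = -⅓ + ((57 + v)/(2*v))/6 = -⅓ + (57 + v)/(12*v))
P(t, x) = 1 + t + x (P(t, x) = (t + x) + 1 = 1 + t + x)
T(-221) + P(-201, 175) = (¼)*(19 - 1*(-221))/(-221) + (1 - 201 + 175) = (¼)*(-1/221)*(19 + 221) - 25 = (¼)*(-1/221)*240 - 25 = -60/221 - 25 = -5585/221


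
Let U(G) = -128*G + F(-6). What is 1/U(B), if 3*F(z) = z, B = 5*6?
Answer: -1/3842 ≈ -0.00026028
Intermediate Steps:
B = 30
F(z) = z/3
U(G) = -2 - 128*G (U(G) = -128*G + (1/3)*(-6) = -128*G - 2 = -2 - 128*G)
1/U(B) = 1/(-2 - 128*30) = 1/(-2 - 3840) = 1/(-3842) = -1/3842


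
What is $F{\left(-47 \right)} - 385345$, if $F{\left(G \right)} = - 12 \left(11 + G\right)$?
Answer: $-384913$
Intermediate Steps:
$F{\left(G \right)} = -132 - 12 G$
$F{\left(-47 \right)} - 385345 = \left(-132 - -564\right) - 385345 = \left(-132 + 564\right) - 385345 = 432 - 385345 = -384913$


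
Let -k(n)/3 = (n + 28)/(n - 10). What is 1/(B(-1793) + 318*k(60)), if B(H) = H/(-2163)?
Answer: -54075/90749263 ≈ -0.00059587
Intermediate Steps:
k(n) = -3*(28 + n)/(-10 + n) (k(n) = -3*(n + 28)/(n - 10) = -3*(28 + n)/(-10 + n))
B(H) = -H/2163 (B(H) = H*(-1/2163) = -H/2163)
1/(B(-1793) + 318*k(60)) = 1/(-1/2163*(-1793) + 318*(3*(-28 - 1*60)/(-10 + 60))) = 1/(1793/2163 + 318*(3*(-28 - 60)/50)) = 1/(1793/2163 + 318*(3*(1/50)*(-88))) = 1/(1793/2163 + 318*(-132/25)) = 1/(1793/2163 - 41976/25) = 1/(-90749263/54075) = -54075/90749263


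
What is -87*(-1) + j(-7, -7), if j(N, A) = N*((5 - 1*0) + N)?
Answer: 101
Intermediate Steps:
j(N, A) = N*(5 + N) (j(N, A) = N*((5 + 0) + N) = N*(5 + N))
-87*(-1) + j(-7, -7) = -87*(-1) - 7*(5 - 7) = 87 - 7*(-2) = 87 + 14 = 101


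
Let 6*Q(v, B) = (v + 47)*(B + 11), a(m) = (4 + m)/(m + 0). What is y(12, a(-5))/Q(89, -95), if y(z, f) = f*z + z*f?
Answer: -3/1190 ≈ -0.0025210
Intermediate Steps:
a(m) = (4 + m)/m
y(z, f) = 2*f*z (y(z, f) = f*z + f*z = 2*f*z)
Q(v, B) = (11 + B)*(47 + v)/6 (Q(v, B) = ((v + 47)*(B + 11))/6 = ((47 + v)*(11 + B))/6 = ((11 + B)*(47 + v))/6 = (11 + B)*(47 + v)/6)
y(12, a(-5))/Q(89, -95) = (2*((4 - 5)/(-5))*12)/(517/6 + (11/6)*89 + (47/6)*(-95) + (⅙)*(-95)*89) = (2*(-⅕*(-1))*12)/(517/6 + 979/6 - 4465/6 - 8455/6) = (2*(⅕)*12)/(-1904) = (24/5)*(-1/1904) = -3/1190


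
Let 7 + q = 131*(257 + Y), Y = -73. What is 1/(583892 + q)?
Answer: 1/607989 ≈ 1.6448e-6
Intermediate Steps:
q = 24097 (q = -7 + 131*(257 - 73) = -7 + 131*184 = -7 + 24104 = 24097)
1/(583892 + q) = 1/(583892 + 24097) = 1/607989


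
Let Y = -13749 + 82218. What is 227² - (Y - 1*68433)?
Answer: 51493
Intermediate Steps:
Y = 68469
227² - (Y - 1*68433) = 227² - (68469 - 1*68433) = 51529 - (68469 - 68433) = 51529 - 1*36 = 51529 - 36 = 51493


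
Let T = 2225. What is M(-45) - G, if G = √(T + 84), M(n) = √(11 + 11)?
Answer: √22 - √2309 ≈ -43.362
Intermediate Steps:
M(n) = √22
G = √2309 (G = √(2225 + 84) = √2309 ≈ 48.052)
M(-45) - G = √22 - √2309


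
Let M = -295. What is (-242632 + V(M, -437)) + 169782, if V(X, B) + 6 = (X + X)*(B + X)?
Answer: 359024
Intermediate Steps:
V(X, B) = -6 + 2*X*(B + X) (V(X, B) = -6 + (X + X)*(B + X) = -6 + (2*X)*(B + X) = -6 + 2*X*(B + X))
(-242632 + V(M, -437)) + 169782 = (-242632 + (-6 + 2*(-295)**2 + 2*(-437)*(-295))) + 169782 = (-242632 + (-6 + 2*87025 + 257830)) + 169782 = (-242632 + (-6 + 174050 + 257830)) + 169782 = (-242632 + 431874) + 169782 = 189242 + 169782 = 359024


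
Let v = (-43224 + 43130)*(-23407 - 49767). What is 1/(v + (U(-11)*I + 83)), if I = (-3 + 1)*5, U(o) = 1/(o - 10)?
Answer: 21/144447229 ≈ 1.4538e-7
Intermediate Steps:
U(o) = 1/(-10 + o)
v = 6878356 (v = -94*(-73174) = 6878356)
I = -10 (I = -2*5 = -10)
1/(v + (U(-11)*I + 83)) = 1/(6878356 + (-10/(-10 - 11) + 83)) = 1/(6878356 + (-10/(-21) + 83)) = 1/(6878356 + (-1/21*(-10) + 83)) = 1/(6878356 + (10/21 + 83)) = 1/(6878356 + 1753/21) = 1/(144447229/21) = 21/144447229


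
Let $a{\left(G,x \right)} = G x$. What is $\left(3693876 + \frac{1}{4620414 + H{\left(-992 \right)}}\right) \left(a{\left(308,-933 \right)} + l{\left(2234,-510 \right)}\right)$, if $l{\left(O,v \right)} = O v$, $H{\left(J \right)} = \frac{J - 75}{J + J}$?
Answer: $- \frac{48310196150353233052608}{9166902443} \approx -5.2701 \cdot 10^{12}$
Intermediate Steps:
$H{\left(J \right)} = \frac{-75 + J}{2 J}$
$\left(3693876 + \frac{1}{4620414 + H{\left(-992 \right)}}\right) \left(a{\left(308,-933 \right)} + l{\left(2234,-510 \right)}\right) = \left(3693876 + \frac{1}{4620414 + \frac{-75 - 992}{2 \left(-992\right)}}\right) \left(308 \left(-933\right) + 2234 \left(-510\right)\right) = \left(3693876 + \frac{1}{4620414 + \frac{1}{2} \left(- \frac{1}{992}\right) \left(-1067\right)}\right) \left(-287364 - 1139340\right) = \left(3693876 + \frac{1}{4620414 + \frac{1067}{1984}}\right) \left(-1426704\right) = \left(3693876 + \frac{1}{\frac{9166902443}{1984}}\right) \left(-1426704\right) = \left(3693876 + \frac{1984}{9166902443}\right) \left(-1426704\right) = \frac{33861400928541052}{9166902443} \left(-1426704\right) = - \frac{48310196150353233052608}{9166902443}$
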